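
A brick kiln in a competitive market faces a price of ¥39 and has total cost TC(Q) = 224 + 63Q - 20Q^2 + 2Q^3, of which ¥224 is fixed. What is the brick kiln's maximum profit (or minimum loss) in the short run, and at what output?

Profit = -¥80 at Q = 6

AVC = 63 - 20Q + 2Q^2; min AVC = ¥13 at Q = 5. Since P = ¥39 ≥ min AVC, the firm produces.
With MC = 63 - 40Q + 6Q^2, P = MC on the upward-sloping part at Q* = 6.
TR = 39·6 = 234. TC = 224 + 90 = 314. Profit = 234 − 314 = -¥80.
Shutting down would mean losing the fixed cost of ¥224, so operating at a loss of ¥80 is better by ¥144.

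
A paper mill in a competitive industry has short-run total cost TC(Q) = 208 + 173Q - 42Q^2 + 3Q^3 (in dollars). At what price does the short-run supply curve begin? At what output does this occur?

$26 per unit, at Q = 7

The firm shuts down when price falls below the minimum of average variable cost. AVC = VC/Q = 173 - 42Q + 3Q^2.
dAVC/dQ = -42 + 6Q = 0 gives Q = 7. min AVC = 173 - 42·7 + 3·7^2 = 26.
For P < $26 the firm produces nothing.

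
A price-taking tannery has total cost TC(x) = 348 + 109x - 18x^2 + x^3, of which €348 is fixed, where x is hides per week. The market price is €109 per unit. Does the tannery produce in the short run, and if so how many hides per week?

Produce at x = 12

Variable cost is VC = 109x - 18x^2 + x^3, so AVC = VC/x = 109 - 18x + x^2 and MC = dTC/dx = 109 - 36x + 3x^2.
AVC is minimized where dAVC/dx = -18 + 2x = 0, at x = 9; min AVC = 109 - 18·9 + 9^2 = €28.
Because €109 ≥ €28, revenue can cover variable cost; the firm operates.
P = MC gives -36x + 3x^2 = 0, with roots 0 and 12. Take the larger (rising MC): x* = 12.
Check: AVC at x = 12 is €37 ≤ P, so revenue covers variable cost.
Profit = P·x − TC = 109·12 − 792 = €516.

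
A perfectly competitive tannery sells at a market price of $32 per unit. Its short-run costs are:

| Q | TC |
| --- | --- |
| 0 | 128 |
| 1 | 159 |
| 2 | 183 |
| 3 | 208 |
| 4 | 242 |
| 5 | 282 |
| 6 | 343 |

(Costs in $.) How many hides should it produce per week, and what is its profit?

Q = 3; profit = -$112

Tabulate TR − TC: Q=0: -128; Q=1: -127; Q=2: -119; Q=3: -112; Q=4: -114; Q=5: -122; Q=6: -151.
Profit is maximized at Q = 3. AVC there is 80/3 = $26.67 ≤ P, so producing beats shutting down (which would give -$128).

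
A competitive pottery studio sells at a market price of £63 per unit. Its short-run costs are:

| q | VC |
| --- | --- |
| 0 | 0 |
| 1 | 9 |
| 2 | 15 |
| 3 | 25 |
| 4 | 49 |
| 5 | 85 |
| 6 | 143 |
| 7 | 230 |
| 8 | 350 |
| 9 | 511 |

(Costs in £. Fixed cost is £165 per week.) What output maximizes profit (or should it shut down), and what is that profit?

Profit at each row (π = 63q − TC): q=0: -165; q=1: -111; q=2: -54; q=3: -1; q=4: 38; q=5: 65; q=6: 70; q=7: 46; q=8: -11; q=9: -109.
Profit is maximized at q = 6. AVC there is 143/6 = £23.83 ≤ P, so producing beats shutting down (which would give -£165).

q = 6; profit = £70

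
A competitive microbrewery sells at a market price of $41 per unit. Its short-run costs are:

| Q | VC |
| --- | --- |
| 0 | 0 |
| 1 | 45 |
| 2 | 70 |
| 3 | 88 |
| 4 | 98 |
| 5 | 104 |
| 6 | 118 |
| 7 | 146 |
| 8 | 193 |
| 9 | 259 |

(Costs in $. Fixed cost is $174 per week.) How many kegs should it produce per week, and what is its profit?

Q = 7; profit = -$33

Tabulate TR − TC: Q=0: -174; Q=1: -178; Q=2: -162; Q=3: -139; Q=4: -108; Q=5: -73; Q=6: -46; Q=7: -33; Q=8: -39; Q=9: -64.
Profit is maximized at Q = 7. AVC there is 146/7 = $20.86 ≤ P, so producing beats shutting down (which would give -$174).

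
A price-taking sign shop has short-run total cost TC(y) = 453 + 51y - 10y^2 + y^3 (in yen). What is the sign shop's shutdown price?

The shutdown price is the minimum of AVC. VC = 51y - 10y^2 + y^3, so AVC = 51 - 10y + y^2.
dAVC/dy = -10 + 2y = 0 gives y = 5. min AVC = 51 - 10·5 + 5^2 = 26.
So the shutdown price is ¥26.

¥26 per unit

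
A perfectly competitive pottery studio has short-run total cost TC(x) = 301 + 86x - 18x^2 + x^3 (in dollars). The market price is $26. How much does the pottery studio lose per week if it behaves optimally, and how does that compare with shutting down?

Profit = -$101 at x = 10

AVC = 86 - 18x + x^2 has its minimum $5 at x = 9; price $26 clears that bar, so the firm operates.
MC = 86 - 36x + 3x^2. Setting P = MC and taking the root on the rising branch gives x* = 10.
TR = 26·10 = 260. TC = 301 + 60 = 361. Profit = 260 − 361 = -$101.
Shutting down would mean losing the fixed cost of $301, so operating at a loss of $101 is better by $200.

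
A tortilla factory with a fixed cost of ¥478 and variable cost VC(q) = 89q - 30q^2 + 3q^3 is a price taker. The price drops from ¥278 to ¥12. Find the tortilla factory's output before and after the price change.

MC = 89 - 60q + 9q^2; the shutdown threshold is min AVC = ¥14 (at q = 5).
With P = ¥278 above the shutdown price, P = MC gives q = 9.
At P = ¥12 < min AVC = ¥14, price no longer covers variable cost at any output, so the firm shuts down: q = 0.

Output falls from 9 to 0 (the firm shuts down)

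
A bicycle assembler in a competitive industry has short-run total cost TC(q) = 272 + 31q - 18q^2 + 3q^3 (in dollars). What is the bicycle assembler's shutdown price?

The firm shuts down when price falls below the minimum of average variable cost. AVC = VC/q = 31 - 18q + 3q^2.
At the minimum of AVC, MC = AVC. MC = 31 - 36q + 9q^2; setting MC = AVC gives 6q^2 - 18q = 0, so q = 3. min AVC = 4.
For P < $4 the firm produces nothing.

$4 per unit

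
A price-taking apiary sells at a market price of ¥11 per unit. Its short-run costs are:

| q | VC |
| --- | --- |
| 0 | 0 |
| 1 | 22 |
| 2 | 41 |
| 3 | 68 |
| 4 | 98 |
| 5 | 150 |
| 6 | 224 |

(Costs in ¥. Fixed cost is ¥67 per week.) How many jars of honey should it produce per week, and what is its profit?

q = 0 (shut down); profit = -¥67

Compute π = P·q − TC at each output: q=0: -67; q=1: -78; q=2: -86; q=3: -102; q=4: -121; q=5: -162; q=6: -225.
Profit is highest at q = 0. Equivalently, the lowest AVC in the table is 41/2 ≈ ¥20.50 at q = 2, and P = ¥11 falls below it — price never covers variable cost, so the firm shuts down and loses only its fixed cost.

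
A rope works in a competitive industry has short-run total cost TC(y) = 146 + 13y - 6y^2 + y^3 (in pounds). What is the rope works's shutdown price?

The firm shuts down when price falls below the minimum of average variable cost. AVC = VC/y = 13 - 6y + y^2.
At the minimum of AVC, MC = AVC. MC = 13 - 12y + 3y^2; setting MC = AVC gives 2y^2 - 6y = 0, so y = 3. min AVC = 4.
So the shutdown price is £4.

£4 per unit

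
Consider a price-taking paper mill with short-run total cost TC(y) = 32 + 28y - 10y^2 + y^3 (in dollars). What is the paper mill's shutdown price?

$3 per unit

The firm shuts down when price falls below the minimum of average variable cost. AVC = VC/y = 28 - 10y + y^2.
At the minimum of AVC, MC = AVC. MC = 28 - 20y + 3y^2; setting MC = AVC gives 2y^2 - 10y = 0, so y = 5. min AVC = 3.
For P < $3 the firm produces nothing.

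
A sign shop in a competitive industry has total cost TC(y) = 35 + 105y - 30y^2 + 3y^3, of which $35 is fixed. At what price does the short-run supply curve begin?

Short-run supply begins at min AVC. From VC = 105y - 30y^2 + 3y^3, AVC = 105 - 30y + 3y^2.
dAVC/dy = -30 + 6y = 0 gives y = 5. min AVC = 105 - 30·5 + 3·5^2 = 30.
For P < $30 the firm produces nothing.

$30 per unit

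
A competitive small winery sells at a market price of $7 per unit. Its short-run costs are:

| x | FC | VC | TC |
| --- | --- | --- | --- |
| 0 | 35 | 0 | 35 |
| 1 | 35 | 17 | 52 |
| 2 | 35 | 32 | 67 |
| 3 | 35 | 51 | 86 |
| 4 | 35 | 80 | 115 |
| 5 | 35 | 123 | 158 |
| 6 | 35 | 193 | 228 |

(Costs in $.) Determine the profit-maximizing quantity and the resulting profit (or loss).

Compute π = P·x − TC at each output: x=0: -35; x=1: -45; x=2: -53; x=3: -65; x=4: -87; x=5: -123; x=6: -186.
Profit is highest at x = 0. Equivalently, the lowest AVC in the table is 32/2 ≈ $16 at x = 2, and P = $7 falls below it — price never covers variable cost, so the firm shuts down and loses only its fixed cost.

x = 0 (shut down); profit = -$35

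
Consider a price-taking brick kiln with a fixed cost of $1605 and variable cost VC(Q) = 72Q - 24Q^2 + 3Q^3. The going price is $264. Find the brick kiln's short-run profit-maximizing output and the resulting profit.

Profit = -$69 at Q = 8

AVC = 72 - 24Q + 3Q^2 has its minimum $24 at Q = 4; price $264 clears that bar, so the firm operates.
MC = 72 - 48Q + 9Q^2. Setting P = MC and taking the root on the rising branch gives Q* = 8.
TR = 264·8 = 2112. TC = 1605 + 576 = 2181. Profit = 2112 − 2181 = -$69.
By producing, the firm covers all variable cost plus $1536 of fixed cost; shutting down would lose the full $1605.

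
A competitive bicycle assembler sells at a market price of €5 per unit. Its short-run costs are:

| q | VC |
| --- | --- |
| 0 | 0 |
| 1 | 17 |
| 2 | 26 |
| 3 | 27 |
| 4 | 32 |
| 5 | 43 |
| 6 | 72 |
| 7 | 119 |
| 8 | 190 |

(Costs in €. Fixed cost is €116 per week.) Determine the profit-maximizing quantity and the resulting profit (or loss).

Tabulate TR − TC: q=0: -116; q=1: -128; q=2: -132; q=3: -128; q=4: -128; q=5: -134; q=6: -158; q=7: -200; q=8: -266.
Profit is highest at q = 0. Equivalently, the lowest AVC in the table is 32/4 ≈ €8 at q = 4, and P = €5 falls below it — price never covers variable cost, so the firm shuts down and loses only its fixed cost.

q = 0 (shut down); profit = -€116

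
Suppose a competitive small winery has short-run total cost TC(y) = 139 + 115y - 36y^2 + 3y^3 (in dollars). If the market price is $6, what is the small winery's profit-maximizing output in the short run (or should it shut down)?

Variable cost is VC = 115y - 36y^2 + 3y^3, so AVC = VC/y = 115 - 36y + 3y^2 and MC = dTC/dy = 115 - 72y + 9y^2.
The AVC parabola has its vertex at y = 36/6 = 6, where AVC = 115 - 36·6 + 3·6^2 = $7.
Since P = $6 < min AVC = $7, price fails to cover variable cost at any output.
Best response: produce nothing and absorb the $139 fixed cost.

Shut down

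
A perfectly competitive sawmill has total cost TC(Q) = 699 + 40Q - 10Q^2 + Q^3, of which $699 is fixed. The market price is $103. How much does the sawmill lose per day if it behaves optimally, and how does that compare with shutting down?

Profit = -$51 at Q = 9

AVC = 40 - 10Q + Q^2 has its minimum $15 at Q = 5; price $103 clears that bar, so the firm operates.
MC = 40 - 20Q + 3Q^2. Setting P = MC and taking the root on the rising branch gives Q* = 9.
TR = 103·9 = 927. TC = 699 + 279 = 978. Profit = 927 − 978 = -$51.
By producing, the firm covers all variable cost plus $648 of fixed cost; shutting down would lose the full $699.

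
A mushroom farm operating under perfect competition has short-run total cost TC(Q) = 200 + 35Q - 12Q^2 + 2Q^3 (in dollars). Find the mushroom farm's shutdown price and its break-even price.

Shutdown price = $17; break-even price = $65

AVC = 35 - 12Q + 2Q^2; minimized at Q = 3, giving min AVC = $17. That is the shutdown price.
ATC = 200/Q + 35 - 12Q + 2Q^2. Setting dATC/dQ = −200/Q^2 − 12 + 4Q = 0 gives Q = 5 (since 4·5^3 − 12·5^2 = 200).
min ATC = 200/5 + 35 − 12·5 + 2·5^2 = $65. That is the break-even price.
For $17 ≤ P < $65 the firm produces at a loss; below $17 it shuts down.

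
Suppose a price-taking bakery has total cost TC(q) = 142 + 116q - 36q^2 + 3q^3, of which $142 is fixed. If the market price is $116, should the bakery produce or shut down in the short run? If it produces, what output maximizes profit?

Produce at q = 8

From TC, MC = TC'(q) = 116 - 72q + 9q^2 and AVC = VC/q = 116 - 36q + 3q^2.
The AVC parabola has its vertex at q = 36/6 = 6, where AVC = 116 - 36·6 + 3·6^2 = $8.
Since P = $116 ≥ min AVC = $8, price covers variable cost and the firm should produce.
Set P = MC: 116 = 116 - 72q + 9q^2 → -72q + 9q^2 = 0. The roots are q = 0 and q = 8; the profit-maximizing output is on the rising part of MC, so q* = 8.
Check: AVC at q = 8 is $20 ≤ P, so revenue covers variable cost.
Profit = P·q − TC = 116·8 − 302 = $626.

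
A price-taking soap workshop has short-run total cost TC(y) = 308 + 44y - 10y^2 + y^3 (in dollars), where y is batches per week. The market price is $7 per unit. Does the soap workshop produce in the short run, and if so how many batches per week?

Shut down

From TC, MC = TC'(y) = 44 - 20y + 3y^2 and AVC = VC/y = 44 - 10y + y^2.
AVC is minimized where dAVC/dy = -10 + 2y = 0, at y = 5; min AVC = 44 - 10·5 + 5^2 = $19.
With P < min AVC ($7 < $19), every unit sold adds to the loss.
Shutting down limits the loss to fixed cost, $308.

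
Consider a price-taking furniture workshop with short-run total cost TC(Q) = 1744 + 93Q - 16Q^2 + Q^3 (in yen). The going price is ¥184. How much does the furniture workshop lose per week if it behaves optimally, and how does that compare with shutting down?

Profit = -¥54 at Q = 13

AVC = 93 - 16Q + Q^2; min AVC = ¥29 at Q = 8. Since P = ¥184 ≥ min AVC, the firm produces.
With MC = 93 - 32Q + 3Q^2, P = MC on the upward-sloping part at Q* = 13.
TR = 184·13 = 2392. TC = 1744 + 702 = 2446. Profit = 2392 − 2446 = -¥54.
By producing, the firm covers all variable cost plus ¥1690 of fixed cost; shutting down would lose the full ¥1744.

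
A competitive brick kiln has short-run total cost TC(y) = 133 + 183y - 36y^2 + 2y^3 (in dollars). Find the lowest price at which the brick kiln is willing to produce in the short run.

$21 per unit

The firm shuts down when price falls below the minimum of average variable cost. AVC = VC/y = 183 - 36y + 2y^2.
At the minimum of AVC, MC = AVC. MC = 183 - 72y + 6y^2; setting MC = AVC gives 4y^2 - 36y = 0, so y = 9. min AVC = 21.
The firm shuts down for any P below $21.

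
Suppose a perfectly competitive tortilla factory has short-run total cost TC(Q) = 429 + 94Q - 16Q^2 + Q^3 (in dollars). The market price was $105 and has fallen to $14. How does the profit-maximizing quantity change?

MC = 94 - 32Q + 3Q^2; the shutdown threshold is min AVC = $30 (at Q = 8).
At P = $105 ≥ min AVC, set P = MC on the rising branch: Q = 11.
At P = $14 < min AVC = $30, price no longer covers variable cost at any output, so the firm shuts down: Q = 0.

Output falls from 11 to 0 (the firm shuts down)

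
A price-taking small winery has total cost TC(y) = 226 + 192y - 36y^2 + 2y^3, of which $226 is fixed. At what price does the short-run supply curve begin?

The firm shuts down when price falls below the minimum of average variable cost. AVC = VC/y = 192 - 36y + 2y^2.
At the minimum of AVC, MC = AVC. MC = 192 - 72y + 6y^2; setting MC = AVC gives 4y^2 - 36y = 0, so y = 9. min AVC = 30.
The firm shuts down for any P below $30.

$30 per unit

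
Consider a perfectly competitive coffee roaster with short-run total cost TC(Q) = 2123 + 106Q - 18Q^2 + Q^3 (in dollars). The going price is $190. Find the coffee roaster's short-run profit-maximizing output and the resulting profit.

AVC = 106 - 18Q + Q^2 has its minimum $25 at Q = 9; price $190 clears that bar, so the firm operates.
MC = 106 - 36Q + 3Q^2. Setting P = MC and taking the root on the rising branch gives Q* = 14.
TR = 190·14 = 2660. TC = 2123 + 700 = 2823. Profit = 2660 − 2823 = -$163.
By producing, the firm covers all variable cost plus $1960 of fixed cost; shutting down would lose the full $2123.

Profit = -$163 at Q = 14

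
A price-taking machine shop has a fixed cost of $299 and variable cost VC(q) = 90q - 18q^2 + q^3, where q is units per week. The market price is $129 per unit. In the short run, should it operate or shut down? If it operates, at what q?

Produce at q = 13

Strip out fixed cost: VC = 90q - 18q^2 + q^3. Then AVC = 90 - 18q + q^2 and MC = 90 - 36q + 3q^2.
AVC hits its minimum where MC = AVC, at q = 9, giving min AVC = 90 - 18·9 + 9^2 = $9.
Because $129 ≥ $9, revenue can cover variable cost; the firm operates.
Set P = MC: 129 = 90 - 36q + 3q^2 → -39 - 36q + 3q^2 = 0. The roots are q = -1 and q = 13; the profit-maximizing output is on the rising part of MC, so q* = 13.
Check: AVC at q = 13 is $25 ≤ P, so revenue covers variable cost.
Profit = P·q − TC = 129·13 − 624 = $1053.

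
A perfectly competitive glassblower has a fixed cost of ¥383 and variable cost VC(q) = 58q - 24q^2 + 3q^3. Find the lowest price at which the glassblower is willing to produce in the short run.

¥10 per unit

Short-run supply begins at min AVC. From VC = 58q - 24q^2 + 3q^3, AVC = 58 - 24q + 3q^2.
At the minimum of AVC, MC = AVC. MC = 58 - 48q + 9q^2; setting MC = AVC gives 6q^2 - 24q = 0, so q = 4. min AVC = 10.
So the shutdown price is ¥10.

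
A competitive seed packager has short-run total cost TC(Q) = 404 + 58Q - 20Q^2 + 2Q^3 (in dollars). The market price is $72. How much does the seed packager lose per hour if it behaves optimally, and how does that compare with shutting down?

Profit = -$12 at Q = 7

AVC = 58 - 20Q + 2Q^2; min AVC = $8 at Q = 5. Since P = $72 ≥ min AVC, the firm produces.
MC = 58 - 40Q + 6Q^2. Setting P = MC and taking the root on the rising branch gives Q* = 7.
TR = 72·7 = 504. TC = 404 + 112 = 516. Profit = 504 − 516 = -$12.
By producing, the firm covers all variable cost plus $392 of fixed cost; shutting down would lose the full $404.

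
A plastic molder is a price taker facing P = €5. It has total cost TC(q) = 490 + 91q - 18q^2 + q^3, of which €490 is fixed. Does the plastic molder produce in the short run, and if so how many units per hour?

Shut down

Strip out fixed cost: VC = 91q - 18q^2 + q^3. Then AVC = 91 - 18q + q^2 and MC = 91 - 36q + 3q^2.
AVC is minimized where dAVC/dq = -18 + 2q = 0, at q = 9; min AVC = 91 - 18·9 + 9^2 = €10.
P = €5 lies below min AVC = €10; no output level covers variable cost.
The firm minimizes its loss by shutting down and losing only its fixed cost of €490.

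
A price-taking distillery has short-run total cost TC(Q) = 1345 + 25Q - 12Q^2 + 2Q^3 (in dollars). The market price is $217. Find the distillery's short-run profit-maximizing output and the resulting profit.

Profit = -$65 at Q = 8

AVC = 25 - 12Q + 2Q^2 has its minimum $7 at Q = 3; price $217 clears that bar, so the firm operates.
MC = 25 - 24Q + 6Q^2. Setting P = MC and taking the root on the rising branch gives Q* = 8.
TR = 217·8 = 1736. TC = 1345 + 456 = 1801. Profit = 1736 − 1801 = -$65.
That loss of $65 beats the $1345 the firm would lose by shutting down; producing recovers $1280 of fixed cost.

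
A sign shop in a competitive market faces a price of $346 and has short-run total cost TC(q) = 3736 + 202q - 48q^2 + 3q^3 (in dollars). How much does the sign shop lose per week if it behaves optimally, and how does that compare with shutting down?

Profit = -$280 at q = 12

AVC = 202 - 48q + 3q^2 has its minimum $10 at q = 8; price $346 clears that bar, so the firm operates.
With MC = 202 - 96q + 9q^2, P = MC on the upward-sloping part at q* = 12.
TR = 346·12 = 4152. TC = 3736 + 696 = 4432. Profit = 4152 − 4432 = -$280.
Shutting down would mean losing the fixed cost of $3736, so operating at a loss of $280 is better by $3456.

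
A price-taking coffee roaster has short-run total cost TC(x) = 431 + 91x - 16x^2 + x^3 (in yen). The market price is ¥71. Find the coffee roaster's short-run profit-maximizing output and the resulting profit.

AVC = 91 - 16x + x^2; min AVC = ¥27 at x = 8. Since P = ¥71 ≥ min AVC, the firm produces.
With MC = 91 - 32x + 3x^2, P = MC on the upward-sloping part at x* = 10.
TR = 71·10 = 710. TC = 431 + 310 = 741. Profit = 710 − 741 = -¥31.
Shutting down would mean losing the fixed cost of ¥431, so operating at a loss of ¥31 is better by ¥400.

Profit = -¥31 at x = 10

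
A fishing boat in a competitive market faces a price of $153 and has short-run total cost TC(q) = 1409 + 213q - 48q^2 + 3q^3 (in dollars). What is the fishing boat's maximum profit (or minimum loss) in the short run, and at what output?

AVC = 213 - 48q + 3q^2 has its minimum $21 at q = 8; price $153 clears that bar, so the firm operates.
MC = 213 - 96q + 9q^2. Setting P = MC and taking the root on the rising branch gives q* = 10.
TR = 153·10 = 1530. TC = 1409 + 330 = 1739. Profit = 1530 − 1739 = -$209.
By producing, the firm covers all variable cost plus $1200 of fixed cost; shutting down would lose the full $1409.

Profit = -$209 at q = 10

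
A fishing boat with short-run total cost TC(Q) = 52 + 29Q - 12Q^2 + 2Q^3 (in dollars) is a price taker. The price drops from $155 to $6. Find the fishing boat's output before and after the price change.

Output falls from 7 to 0 (the firm shuts down)

AVC = 29 - 12Q + 2Q^2, minimized at Q = 3 where min AVC = $11. MC = 29 - 24Q + 6Q^2.
At P = $155 ≥ min AVC, set P = MC on the rising branch: Q = 7.
At P = $6 < min AVC = $11, price no longer covers variable cost at any output, so the firm shuts down: Q = 0.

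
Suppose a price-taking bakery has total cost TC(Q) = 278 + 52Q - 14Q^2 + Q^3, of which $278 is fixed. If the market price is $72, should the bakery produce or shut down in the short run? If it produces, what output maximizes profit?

Strip out fixed cost: VC = 52Q - 14Q^2 + Q^3. Then AVC = 52 - 14Q + Q^2 and MC = 52 - 28Q + 3Q^2.
AVC is minimized where dAVC/dQ = -14 + 2Q = 0, at Q = 7; min AVC = 52 - 14·7 + 7^2 = $3.
Since P = $72 ≥ min AVC = $3, price covers variable cost and the firm should produce.
Set P = MC: 72 = 52 - 28Q + 3Q^2 → -20 - 28Q + 3Q^2 = 0. The roots are Q = -2/3 and Q = 10; the profit-maximizing output is on the rising part of MC, so Q* = 10.
Check: AVC at Q = 10 is $12 ≤ P, so revenue covers variable cost.
Profit = P·Q − TC = 72·10 − 398 = $322.

Produce at Q = 10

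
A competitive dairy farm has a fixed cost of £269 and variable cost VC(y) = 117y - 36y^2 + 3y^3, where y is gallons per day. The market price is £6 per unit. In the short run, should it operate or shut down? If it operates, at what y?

Shut down

From TC, MC = TC'(y) = 117 - 72y + 9y^2 and AVC = VC/y = 117 - 36y + 3y^2.
AVC is minimized where dAVC/dy = -36 + 6y = 0, at y = 6; min AVC = 117 - 36·6 + 3·6^2 = £9.
With P < min AVC (£6 < £9), every unit sold adds to the loss.
Best response: produce nothing and absorb the £269 fixed cost.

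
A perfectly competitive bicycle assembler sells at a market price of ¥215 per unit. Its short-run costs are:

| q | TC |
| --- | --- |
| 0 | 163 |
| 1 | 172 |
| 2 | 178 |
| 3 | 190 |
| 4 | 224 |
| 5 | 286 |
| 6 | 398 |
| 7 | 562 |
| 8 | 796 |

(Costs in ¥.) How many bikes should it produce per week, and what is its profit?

q = 7; profit = ¥943

Tabulate TR − TC: q=0: -163; q=1: 43; q=2: 252; q=3: 455; q=4: 636; q=5: 789; q=6: 892; q=7: 943; q=8: 924.
Profit is maximized at q = 7. AVC there is 399/7 = ¥57 ≤ P, so producing beats shutting down (which would give -¥163).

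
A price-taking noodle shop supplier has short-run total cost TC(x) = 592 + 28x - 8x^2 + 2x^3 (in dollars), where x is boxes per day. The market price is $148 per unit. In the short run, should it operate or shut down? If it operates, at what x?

Strip out fixed cost: VC = 28x - 8x^2 + 2x^3. Then AVC = 28 - 8x + 2x^2 and MC = 28 - 16x + 6x^2.
AVC is minimized where dAVC/dx = -8 + 4x = 0, at x = 2; min AVC = 28 - 8·2 + 2·2^2 = $20.
Since P = $148 ≥ min AVC = $20, price covers variable cost and the firm should produce.
Set P = MC: 148 = 28 - 16x + 6x^2 → -120 - 16x + 6x^2 = 0. The roots are x = -10/3 and x = 6; the profit-maximizing output is on the rising part of MC, so x* = 6.
Check: AVC at x = 6 is $52 ≤ P, so revenue covers variable cost.
Profit = P·x − TC = 148·6 − 904 = -$16, a loss, but smaller than the $592 fixed cost the firm would lose by shutting down.

Produce at x = 6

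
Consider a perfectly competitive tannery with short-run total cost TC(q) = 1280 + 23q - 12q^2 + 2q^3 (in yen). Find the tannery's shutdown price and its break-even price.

AVC = 23 - 12q + 2q^2; minimized at q = 3, giving min AVC = ¥5. That is the shutdown price.
ATC = 1280/q + 23 - 12q + 2q^2. Setting dATC/dq = −1280/q^2 − 12 + 4q = 0 gives q = 8 (since 4·8^3 − 12·8^2 = 1280).
min ATC = 1280/8 + 23 − 12·8 + 2·8^2 = ¥215. That is the break-even price.
Between these two prices the firm operates at a loss; above ¥215 it earns a profit.

Shutdown price = ¥5; break-even price = ¥215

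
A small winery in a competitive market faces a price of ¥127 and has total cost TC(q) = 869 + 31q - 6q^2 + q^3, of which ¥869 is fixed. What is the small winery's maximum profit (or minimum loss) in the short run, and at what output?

Profit = -¥229 at q = 8

AVC = 31 - 6q + q^2 has its minimum ¥22 at q = 3; price ¥127 clears that bar, so the firm operates.
With MC = 31 - 12q + 3q^2, P = MC on the upward-sloping part at q* = 8.
TR = 127·8 = 1016. TC = 869 + 376 = 1245. Profit = 1016 − 1245 = -¥229.
By producing, the firm covers all variable cost plus ¥640 of fixed cost; shutting down would lose the full ¥869.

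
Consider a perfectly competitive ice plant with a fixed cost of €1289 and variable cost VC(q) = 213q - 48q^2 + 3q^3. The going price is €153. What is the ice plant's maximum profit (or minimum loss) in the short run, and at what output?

AVC = 213 - 48q + 3q^2 has its minimum €21 at q = 8; price €153 clears that bar, so the firm operates.
MC = 213 - 96q + 9q^2. Setting P = MC and taking the root on the rising branch gives q* = 10.
TR = 153·10 = 1530. TC = 1289 + 330 = 1619. Profit = 1530 − 1619 = -€89.
That loss of €89 beats the €1289 the firm would lose by shutting down; producing recovers €1200 of fixed cost.

Profit = -€89 at q = 10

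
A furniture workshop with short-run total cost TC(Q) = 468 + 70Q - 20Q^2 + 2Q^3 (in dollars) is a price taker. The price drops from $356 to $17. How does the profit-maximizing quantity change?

AVC = 70 - 20Q + 2Q^2, minimized at Q = 5 where min AVC = $20. MC = 70 - 40Q + 6Q^2.
With P = $356 above the shutdown price, P = MC gives Q = 11.
At P = $17 < min AVC = $20, price no longer covers variable cost at any output, so the firm shuts down: Q = 0.

Output falls from 11 to 0 (the firm shuts down)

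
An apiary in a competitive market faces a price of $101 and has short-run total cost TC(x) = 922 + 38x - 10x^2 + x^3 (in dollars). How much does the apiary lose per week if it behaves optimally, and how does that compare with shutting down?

AVC = 38 - 10x + x^2 has its minimum $13 at x = 5; price $101 clears that bar, so the firm operates.
MC = 38 - 20x + 3x^2. Setting P = MC and taking the root on the rising branch gives x* = 9.
TR = 101·9 = 909. TC = 922 + 261 = 1183. Profit = 909 − 1183 = -$274.
Shutting down would mean losing the fixed cost of $922, so operating at a loss of $274 is better by $648.

Profit = -$274 at x = 9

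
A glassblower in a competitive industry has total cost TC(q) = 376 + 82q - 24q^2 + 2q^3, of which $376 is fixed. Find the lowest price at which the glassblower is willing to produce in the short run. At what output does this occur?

$10 per unit, at q = 6

The firm shuts down when price falls below the minimum of average variable cost. AVC = VC/q = 82 - 24q + 2q^2.
At the minimum of AVC, MC = AVC. MC = 82 - 48q + 6q^2; setting MC = AVC gives 4q^2 - 24q = 0, so q = 6. min AVC = 10.
So the shutdown price is $10.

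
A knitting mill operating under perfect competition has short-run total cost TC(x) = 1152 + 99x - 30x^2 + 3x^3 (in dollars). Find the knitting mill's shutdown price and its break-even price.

AVC = 99 - 30x + 3x^2; minimized at x = 5, giving min AVC = $24. That is the shutdown price.
ATC = 1152/x + 99 - 30x + 3x^2. Setting dATC/dx = −1152/x^2 − 30 + 6x = 0 gives x = 8 (since 6·8^3 − 30·8^2 = 1152).
min ATC = 1152/8 + 99 − 30·8 + 3·8^2 = $195. That is the break-even price.
For $24 ≤ P < $195 the firm produces at a loss; below $24 it shuts down.

Shutdown price = $24; break-even price = $195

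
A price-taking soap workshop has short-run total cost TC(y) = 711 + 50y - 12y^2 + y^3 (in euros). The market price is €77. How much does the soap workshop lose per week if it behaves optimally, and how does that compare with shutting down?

Profit = -€225 at y = 9

AVC = 50 - 12y + y^2 has its minimum €14 at y = 6; price €77 clears that bar, so the firm operates.
MC = 50 - 24y + 3y^2. Setting P = MC and taking the root on the rising branch gives y* = 9.
TR = 77·9 = 693. TC = 711 + 207 = 918. Profit = 693 − 918 = -€225.
Shutting down would mean losing the fixed cost of €711, so operating at a loss of €225 is better by €486.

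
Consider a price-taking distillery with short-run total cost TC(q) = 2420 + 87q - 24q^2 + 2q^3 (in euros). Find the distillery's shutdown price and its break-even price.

AVC = 87 - 24q + 2q^2; minimized at q = 6, giving min AVC = €15. That is the shutdown price.
ATC = 2420/q + 87 - 24q + 2q^2. Setting dATC/dq = −2420/q^2 − 24 + 4q = 0 gives q = 11 (since 4·11^3 − 24·11^2 = 2420).
min ATC = 2420/11 + 87 − 24·11 + 2·11^2 = €285. That is the break-even price.
For €15 ≤ P < €285 the firm produces at a loss; below €15 it shuts down.

Shutdown price = €15; break-even price = €285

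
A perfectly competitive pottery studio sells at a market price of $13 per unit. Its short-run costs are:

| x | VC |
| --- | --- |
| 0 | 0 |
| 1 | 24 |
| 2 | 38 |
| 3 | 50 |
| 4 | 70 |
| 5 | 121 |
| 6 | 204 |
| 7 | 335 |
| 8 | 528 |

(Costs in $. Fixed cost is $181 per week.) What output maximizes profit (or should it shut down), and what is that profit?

Compute π = P·x − TC at each output: x=0: -181; x=1: -192; x=2: -193; x=3: -192; x=4: -199; x=5: -237; x=6: -307; x=7: -425; x=8: -605.
Profit is highest at x = 0. Equivalently, the lowest AVC in the table is 50/3 ≈ $16.67 at x = 3, and P = $13 falls below it — price never covers variable cost, so the firm shuts down and loses only its fixed cost.

x = 0 (shut down); profit = -$181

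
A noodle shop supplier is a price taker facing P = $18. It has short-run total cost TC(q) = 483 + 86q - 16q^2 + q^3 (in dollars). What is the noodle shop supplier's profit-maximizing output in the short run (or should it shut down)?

Variable cost is VC = 86q - 16q^2 + q^3, so AVC = VC/q = 86 - 16q + q^2 and MC = dTC/dq = 86 - 32q + 3q^2.
AVC hits its minimum where MC = AVC, at q = 8, giving min AVC = 86 - 16·8 + 8^2 = $22.
With P < min AVC ($18 < $22), every unit sold adds to the loss.
The firm minimizes its loss by shutting down and losing only its fixed cost of $483.

Shut down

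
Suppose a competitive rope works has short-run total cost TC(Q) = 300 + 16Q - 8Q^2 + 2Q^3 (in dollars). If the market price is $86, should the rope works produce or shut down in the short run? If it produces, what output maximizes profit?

Produce at Q = 5

Variable cost is VC = 16Q - 8Q^2 + 2Q^3, so AVC = VC/Q = 16 - 8Q + 2Q^2 and MC = dTC/dQ = 16 - 16Q + 6Q^2.
The AVC parabola has its vertex at Q = 8/4 = 2, where AVC = 16 - 8·2 + 2·2^2 = $8.
Since P = $86 ≥ min AVC = $8, price covers variable cost and the firm should produce.
Set P = MC: 86 = 16 - 16Q + 6Q^2 → -70 - 16Q + 6Q^2 = 0. The roots are Q = -7/3 and Q = 5; the profit-maximizing output is on the rising part of MC, so Q* = 5.
Check: AVC at Q = 5 is $26 ≤ P, so revenue covers variable cost.
Profit = P·Q − TC = 86·5 − 430 = $0.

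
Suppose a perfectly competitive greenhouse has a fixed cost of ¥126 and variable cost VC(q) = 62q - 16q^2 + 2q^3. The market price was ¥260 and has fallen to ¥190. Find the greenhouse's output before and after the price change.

Output falls from 9 to 8

AVC = 62 - 16q + 2q^2, minimized at q = 4 where min AVC = ¥30. MC = 62 - 32q + 6q^2.
With P = ¥260 above the shutdown price, P = MC gives q = 9.
At P = ¥190 ≥ min AVC, set P = MC: q = 8. The firm stays open but cuts output.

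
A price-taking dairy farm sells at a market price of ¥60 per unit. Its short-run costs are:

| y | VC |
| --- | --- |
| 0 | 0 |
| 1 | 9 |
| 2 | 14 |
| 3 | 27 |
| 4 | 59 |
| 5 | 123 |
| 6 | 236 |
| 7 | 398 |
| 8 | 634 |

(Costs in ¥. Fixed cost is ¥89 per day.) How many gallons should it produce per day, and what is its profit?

y = 4; profit = ¥92

Compute π = P·y − TC at each output: y=0: -89; y=1: -38; y=2: 17; y=3: 64; y=4: 92; y=5: 88; y=6: 35; y=7: -67; y=8: -243.
Profit is maximized at y = 4. AVC there is 59/4 = ¥14.75 ≤ P, so producing beats shutting down (which would give -¥89).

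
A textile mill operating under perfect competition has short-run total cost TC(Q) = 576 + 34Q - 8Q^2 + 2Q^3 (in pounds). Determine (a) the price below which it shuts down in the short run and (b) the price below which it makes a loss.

Shutdown price = min AVC. AVC = 34 - 8Q + 2Q^2, with vertex at Q = 2 and minimum £26.
ATC = 576/Q + 34 - 8Q + 2Q^2. Setting dATC/dQ = −576/Q^2 − 8 + 4Q = 0 gives Q = 6 (since 4·6^3 − 8·6^2 = 576).
min ATC = 576/6 + 34 − 8·6 + 2·6^2 = £154. That is the break-even price.
For £26 ≤ P < £154 the firm produces at a loss; below £26 it shuts down.

Shutdown price = £26; break-even price = £154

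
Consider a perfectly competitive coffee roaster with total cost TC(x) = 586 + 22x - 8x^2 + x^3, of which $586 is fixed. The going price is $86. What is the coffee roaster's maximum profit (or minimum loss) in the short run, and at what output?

AVC = 22 - 8x + x^2 has its minimum $6 at x = 4; price $86 clears that bar, so the firm operates.
MC = 22 - 16x + 3x^2. Setting P = MC and taking the root on the rising branch gives x* = 8.
TR = 86·8 = 688. TC = 586 + 176 = 762. Profit = 688 − 762 = -$74.
Shutting down would mean losing the fixed cost of $586, so operating at a loss of $74 is better by $512.

Profit = -$74 at x = 8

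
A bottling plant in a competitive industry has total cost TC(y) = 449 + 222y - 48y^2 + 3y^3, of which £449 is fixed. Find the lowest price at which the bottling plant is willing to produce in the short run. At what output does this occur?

£30 per unit, at y = 8

Short-run supply begins at min AVC. From VC = 222y - 48y^2 + 3y^3, AVC = 222 - 48y + 3y^2.
At the minimum of AVC, MC = AVC. MC = 222 - 96y + 9y^2; setting MC = AVC gives 6y^2 - 48y = 0, so y = 8. min AVC = 30.
So the shutdown price is £30.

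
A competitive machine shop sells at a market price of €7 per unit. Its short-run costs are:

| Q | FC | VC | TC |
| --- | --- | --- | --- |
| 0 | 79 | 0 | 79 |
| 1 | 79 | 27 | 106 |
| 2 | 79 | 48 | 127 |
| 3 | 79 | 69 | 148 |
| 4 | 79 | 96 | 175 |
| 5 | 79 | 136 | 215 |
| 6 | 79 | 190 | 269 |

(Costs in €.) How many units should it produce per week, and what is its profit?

Tabulate TR − TC: Q=0: -79; Q=1: -99; Q=2: -113; Q=3: -127; Q=4: -147; Q=5: -180; Q=6: -227.
Profit is highest at Q = 0. Equivalently, the lowest AVC in the table is 69/3 ≈ €23 at Q = 3, and P = €7 falls below it — price never covers variable cost, so the firm shuts down and loses only its fixed cost.

Q = 0 (shut down); profit = -€79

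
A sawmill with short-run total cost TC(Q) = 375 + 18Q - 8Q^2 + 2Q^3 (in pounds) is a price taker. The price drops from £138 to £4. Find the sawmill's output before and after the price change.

AVC = 18 - 8Q + 2Q^2, minimized at Q = 2 where min AVC = £10. MC = 18 - 16Q + 6Q^2.
At P = £138 ≥ min AVC, set P = MC on the rising branch: Q = 6.
At P = £4 < min AVC = £10, price no longer covers variable cost at any output, so the firm shuts down: Q = 0.

Output falls from 6 to 0 (the firm shuts down)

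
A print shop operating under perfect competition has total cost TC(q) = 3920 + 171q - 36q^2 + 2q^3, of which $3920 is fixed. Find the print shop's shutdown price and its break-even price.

Shutdown price = min AVC. AVC = 171 - 36q + 2q^2, with vertex at q = 9 and minimum $9.
ATC = 3920/q + 171 - 36q + 2q^2. Setting dATC/dq = −3920/q^2 − 36 + 4q = 0 gives q = 14 (since 4·14^3 − 36·14^2 = 3920).
min ATC = 3920/14 + 171 − 36·14 + 2·14^2 = $339. That is the break-even price.
For $9 ≤ P < $339 the firm produces at a loss; below $9 it shuts down.

Shutdown price = $9; break-even price = $339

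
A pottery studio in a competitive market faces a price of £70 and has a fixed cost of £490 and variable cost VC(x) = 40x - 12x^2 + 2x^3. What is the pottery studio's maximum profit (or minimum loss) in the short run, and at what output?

Profit = -£290 at x = 5

AVC = 40 - 12x + 2x^2 has its minimum £22 at x = 3; price £70 clears that bar, so the firm operates.
With MC = 40 - 24x + 6x^2, P = MC on the upward-sloping part at x* = 5.
TR = 70·5 = 350. TC = 490 + 150 = 640. Profit = 350 − 640 = -£290.
Shutting down would mean losing the fixed cost of £490, so operating at a loss of £290 is better by £200.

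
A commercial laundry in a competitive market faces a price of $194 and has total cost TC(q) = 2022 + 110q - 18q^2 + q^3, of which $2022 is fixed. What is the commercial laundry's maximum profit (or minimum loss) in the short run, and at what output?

AVC = 110 - 18q + q^2 has its minimum $29 at q = 9; price $194 clears that bar, so the firm operates.
MC = 110 - 36q + 3q^2. Setting P = MC and taking the root on the rising branch gives q* = 14.
TR = 194·14 = 2716. TC = 2022 + 756 = 2778. Profit = 2716 − 2778 = -$62.
By producing, the firm covers all variable cost plus $1960 of fixed cost; shutting down would lose the full $2022.

Profit = -$62 at q = 14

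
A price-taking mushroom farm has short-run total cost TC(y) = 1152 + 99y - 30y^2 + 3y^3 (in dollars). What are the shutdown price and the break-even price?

Shutdown price = $24; break-even price = $195

Shutdown price = min AVC. AVC = 99 - 30y + 3y^2, with vertex at y = 5 and minimum $24.
ATC = 1152/y + 99 - 30y + 3y^2. Setting dATC/dy = −1152/y^2 − 30 + 6y = 0 gives y = 8 (since 6·8^3 − 30·8^2 = 1152).
min ATC = 1152/8 + 99 − 30·8 + 3·8^2 = $195. That is the break-even price.
Between these two prices the firm operates at a loss; above $195 it earns a profit.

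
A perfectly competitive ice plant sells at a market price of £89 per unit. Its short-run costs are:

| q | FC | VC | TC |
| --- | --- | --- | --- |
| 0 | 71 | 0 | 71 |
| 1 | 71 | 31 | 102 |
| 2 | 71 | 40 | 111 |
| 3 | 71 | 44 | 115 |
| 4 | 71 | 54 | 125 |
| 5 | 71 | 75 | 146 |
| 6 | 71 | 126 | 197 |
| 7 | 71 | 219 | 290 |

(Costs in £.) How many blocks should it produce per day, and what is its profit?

Compute π = P·q − TC at each output: q=0: -71; q=1: -13; q=2: 67; q=3: 152; q=4: 231; q=5: 299; q=6: 337; q=7: 333.
Profit is maximized at q = 6. AVC there is 126/6 = £21 ≤ P, so producing beats shutting down (which would give -£71).

q = 6; profit = £337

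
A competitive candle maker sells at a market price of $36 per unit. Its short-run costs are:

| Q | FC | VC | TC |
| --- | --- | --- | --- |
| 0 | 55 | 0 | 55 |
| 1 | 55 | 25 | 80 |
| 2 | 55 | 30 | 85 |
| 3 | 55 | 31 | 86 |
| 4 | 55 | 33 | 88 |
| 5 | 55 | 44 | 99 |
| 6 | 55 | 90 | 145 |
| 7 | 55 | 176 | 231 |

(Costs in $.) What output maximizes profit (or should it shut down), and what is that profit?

Tabulate TR − TC: Q=0: -55; Q=1: -44; Q=2: -13; Q=3: 22; Q=4: 56; Q=5: 81; Q=6: 71; Q=7: 21.
Profit is maximized at Q = 5. AVC there is 44/5 = $8.80 ≤ P, so producing beats shutting down (which would give -$55).

Q = 5; profit = $81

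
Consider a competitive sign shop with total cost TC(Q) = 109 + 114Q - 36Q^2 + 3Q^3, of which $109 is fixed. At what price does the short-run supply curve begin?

$6 per unit

Short-run supply begins at min AVC. From VC = 114Q - 36Q^2 + 3Q^3, AVC = 114 - 36Q + 3Q^2.
dAVC/dQ = -36 + 6Q = 0 gives Q = 6. min AVC = 114 - 36·6 + 3·6^2 = 6.
For P < $6 the firm produces nothing.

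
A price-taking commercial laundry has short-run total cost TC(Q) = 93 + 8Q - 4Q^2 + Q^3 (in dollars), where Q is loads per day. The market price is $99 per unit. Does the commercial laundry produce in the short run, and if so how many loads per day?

From TC, MC = TC'(Q) = 8 - 8Q + 3Q^2 and AVC = VC/Q = 8 - 4Q + Q^2.
AVC is minimized where dAVC/dQ = -4 + 2Q = 0, at Q = 2; min AVC = 8 - 4·2 + 2^2 = $4.
Because $99 ≥ $4, revenue can cover variable cost; the firm operates.
Set P = MC: 99 = 8 - 8Q + 3Q^2 → -91 - 8Q + 3Q^2 = 0. The roots are Q = -13/3 and Q = 7; the profit-maximizing output is on the rising part of MC, so Q* = 7.
Check: AVC at Q = 7 is $29 ≤ P, so revenue covers variable cost.
Profit = P·Q − TC = 99·7 − 296 = $397.

Produce at Q = 7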